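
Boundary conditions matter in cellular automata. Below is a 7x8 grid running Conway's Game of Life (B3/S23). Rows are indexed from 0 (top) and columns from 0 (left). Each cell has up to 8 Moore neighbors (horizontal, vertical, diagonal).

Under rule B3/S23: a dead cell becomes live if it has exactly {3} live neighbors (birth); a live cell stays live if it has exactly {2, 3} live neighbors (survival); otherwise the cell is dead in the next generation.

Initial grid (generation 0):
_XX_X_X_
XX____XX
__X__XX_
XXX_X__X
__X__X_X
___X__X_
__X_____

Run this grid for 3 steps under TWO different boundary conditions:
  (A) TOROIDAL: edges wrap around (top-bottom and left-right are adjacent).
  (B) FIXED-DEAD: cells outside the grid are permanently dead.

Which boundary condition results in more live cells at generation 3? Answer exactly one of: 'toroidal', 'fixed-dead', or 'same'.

Under TOROIDAL boundary, generation 3:
__X_____
XXX_XX__
__X_____
__X_____
X__X_X__
XX__X_XX
____XX__
Population = 18

Under FIXED-DEAD boundary, generation 3:
XXX___XX
X__X_X_X
X__X__X_
X____XX_
________
_XX___X_
___XXX__
Population = 21

Comparison: toroidal=18, fixed-dead=21 -> fixed-dead

Answer: fixed-dead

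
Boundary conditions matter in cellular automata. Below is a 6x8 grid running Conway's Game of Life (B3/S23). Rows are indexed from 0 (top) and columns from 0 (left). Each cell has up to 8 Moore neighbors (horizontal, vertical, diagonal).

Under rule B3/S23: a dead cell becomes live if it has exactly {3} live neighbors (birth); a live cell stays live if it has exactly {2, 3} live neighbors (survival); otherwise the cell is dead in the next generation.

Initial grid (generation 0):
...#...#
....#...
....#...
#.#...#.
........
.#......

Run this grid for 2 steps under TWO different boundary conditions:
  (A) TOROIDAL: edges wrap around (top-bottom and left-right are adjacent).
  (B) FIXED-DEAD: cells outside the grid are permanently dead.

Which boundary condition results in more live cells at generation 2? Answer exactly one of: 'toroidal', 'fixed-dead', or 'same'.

Answer: same

Derivation:
Under TOROIDAL boundary, generation 2:
........
...##...
...#....
........
........
........
Population = 3

Under FIXED-DEAD boundary, generation 2:
........
...##...
...#....
........
........
........
Population = 3

Comparison: toroidal=3, fixed-dead=3 -> same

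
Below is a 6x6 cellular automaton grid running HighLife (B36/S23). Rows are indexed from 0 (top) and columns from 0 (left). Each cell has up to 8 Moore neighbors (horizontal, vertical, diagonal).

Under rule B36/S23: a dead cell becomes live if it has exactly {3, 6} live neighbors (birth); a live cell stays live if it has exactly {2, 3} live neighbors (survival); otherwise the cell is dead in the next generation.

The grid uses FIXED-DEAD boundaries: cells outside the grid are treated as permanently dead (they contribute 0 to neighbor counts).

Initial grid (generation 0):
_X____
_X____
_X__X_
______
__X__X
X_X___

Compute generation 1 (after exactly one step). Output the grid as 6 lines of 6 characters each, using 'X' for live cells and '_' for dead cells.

Simulating step by step:
Generation 0 (given above): 8 live cells
Generation 1: 5 live cells
(generation 1 grid is the final answer)

Answer: ______
XXX___
______
______
_X____
_X____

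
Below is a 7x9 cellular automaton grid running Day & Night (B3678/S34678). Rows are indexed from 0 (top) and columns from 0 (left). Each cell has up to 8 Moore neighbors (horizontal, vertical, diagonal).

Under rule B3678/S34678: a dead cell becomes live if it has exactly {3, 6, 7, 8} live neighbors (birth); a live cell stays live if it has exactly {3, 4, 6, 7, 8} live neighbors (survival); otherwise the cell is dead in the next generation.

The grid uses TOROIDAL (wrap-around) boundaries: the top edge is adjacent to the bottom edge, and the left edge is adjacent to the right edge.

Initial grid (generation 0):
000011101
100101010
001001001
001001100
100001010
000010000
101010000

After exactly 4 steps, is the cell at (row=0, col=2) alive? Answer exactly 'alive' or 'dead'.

Simulating step by step:
Generation 0 (given above): 21 live cells
Generation 1: 26 live cells
110011111
000001010
010101010
010011111
000011000
010101001
000010000
Generation 2: 27 live cells
000011111
011001110
101001110
101100010
001100001
000001000
011110000
Generation 3: 27 live cells
100010010
110101110
011011110
001110010
011110000
010000000
000110010
Generation 4: 19 live cells
011010010
110100110
110100110
001100000
010010000
000000000
000000001

Cell (0,2) at generation 4: 1 -> alive

Answer: alive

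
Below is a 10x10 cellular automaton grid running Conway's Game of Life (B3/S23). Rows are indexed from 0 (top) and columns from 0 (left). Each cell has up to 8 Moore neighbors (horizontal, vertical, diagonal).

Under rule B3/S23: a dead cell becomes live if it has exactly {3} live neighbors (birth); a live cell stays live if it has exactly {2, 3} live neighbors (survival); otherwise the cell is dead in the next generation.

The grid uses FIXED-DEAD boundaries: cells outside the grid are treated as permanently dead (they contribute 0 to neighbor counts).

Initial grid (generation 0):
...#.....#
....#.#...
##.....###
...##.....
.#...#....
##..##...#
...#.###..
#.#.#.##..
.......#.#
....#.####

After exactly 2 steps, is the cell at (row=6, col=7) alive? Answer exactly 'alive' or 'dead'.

Simulating step by step:
Generation 0 (given above): 34 live cells
Generation 1: 32 live cells
..........
.......#.#
...###.##.
###.#...#.
####.#....
###.......
#.##...##.
...##.....
...#.....#
......##.#
Generation 2: 25 live cells
..........
....#.##..
.#######.#
#.....###.
....#.....
....#.....
#...#.....
....#...#.
...##...#.
........#.

Cell (6,7) at generation 2: 0 -> dead

Answer: dead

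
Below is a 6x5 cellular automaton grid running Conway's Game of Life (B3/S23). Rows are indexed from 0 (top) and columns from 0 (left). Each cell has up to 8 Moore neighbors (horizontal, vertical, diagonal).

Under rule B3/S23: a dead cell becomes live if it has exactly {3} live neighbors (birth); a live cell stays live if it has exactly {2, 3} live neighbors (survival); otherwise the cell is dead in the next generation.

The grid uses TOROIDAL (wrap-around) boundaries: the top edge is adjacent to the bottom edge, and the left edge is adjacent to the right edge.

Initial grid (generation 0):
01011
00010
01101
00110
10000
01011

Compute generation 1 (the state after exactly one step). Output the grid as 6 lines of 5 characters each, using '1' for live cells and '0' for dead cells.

Simulating step by step:
Generation 0 (given above): 13 live cells
Generation 1: 11 live cells
(generation 1 grid is the final answer)

Answer: 00000
01000
01001
10111
11000
01010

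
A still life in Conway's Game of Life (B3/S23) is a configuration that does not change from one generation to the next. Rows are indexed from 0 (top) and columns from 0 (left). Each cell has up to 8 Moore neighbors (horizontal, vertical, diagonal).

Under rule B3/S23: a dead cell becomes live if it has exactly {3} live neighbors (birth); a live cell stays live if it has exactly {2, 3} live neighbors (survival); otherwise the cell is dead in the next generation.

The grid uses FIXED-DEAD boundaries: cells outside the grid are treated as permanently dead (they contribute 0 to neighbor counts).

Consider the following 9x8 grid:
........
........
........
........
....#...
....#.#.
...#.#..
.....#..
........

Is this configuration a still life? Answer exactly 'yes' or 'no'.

Compute generation 1 and compare to generation 0 (given above):
Generation 1:
........
........
........
........
.....#..
...##...
.....##.
....#...
........
Cell (4,4) differs: gen0=1 vs gen1=0 -> NOT a still life.

Answer: no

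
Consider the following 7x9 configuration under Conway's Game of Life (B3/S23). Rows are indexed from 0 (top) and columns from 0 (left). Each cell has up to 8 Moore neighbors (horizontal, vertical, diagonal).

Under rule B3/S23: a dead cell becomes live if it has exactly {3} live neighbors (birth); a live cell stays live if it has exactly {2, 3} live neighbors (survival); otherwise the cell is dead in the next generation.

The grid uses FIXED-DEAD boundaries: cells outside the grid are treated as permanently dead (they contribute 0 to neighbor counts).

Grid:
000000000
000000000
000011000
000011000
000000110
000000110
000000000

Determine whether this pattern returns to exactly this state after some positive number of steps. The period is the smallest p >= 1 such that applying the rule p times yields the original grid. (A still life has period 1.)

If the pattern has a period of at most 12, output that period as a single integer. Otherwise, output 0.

Simulating and comparing each generation to the original:
Gen 0 (original, given above): 8 live cells
Gen 1: 6 live cells, differs from original
Gen 2: 8 live cells, MATCHES original -> period = 2

Answer: 2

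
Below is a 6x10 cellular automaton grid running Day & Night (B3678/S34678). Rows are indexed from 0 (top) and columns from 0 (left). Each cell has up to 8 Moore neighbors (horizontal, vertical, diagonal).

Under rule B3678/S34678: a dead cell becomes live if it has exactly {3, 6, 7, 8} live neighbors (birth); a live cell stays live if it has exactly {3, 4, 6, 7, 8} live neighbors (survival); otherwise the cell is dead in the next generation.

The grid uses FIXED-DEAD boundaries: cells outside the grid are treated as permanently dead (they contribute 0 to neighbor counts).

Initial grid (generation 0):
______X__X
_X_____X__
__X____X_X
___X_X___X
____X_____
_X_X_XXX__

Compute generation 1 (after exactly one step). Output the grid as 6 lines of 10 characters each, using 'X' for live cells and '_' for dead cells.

Simulating step by step:
Generation 0 (given above): 16 live cells
Generation 1: 8 live cells
(generation 1 grid is the final answer)

Answer: __________
______X___
______X___
____X___X_
__XXX_____
____X_____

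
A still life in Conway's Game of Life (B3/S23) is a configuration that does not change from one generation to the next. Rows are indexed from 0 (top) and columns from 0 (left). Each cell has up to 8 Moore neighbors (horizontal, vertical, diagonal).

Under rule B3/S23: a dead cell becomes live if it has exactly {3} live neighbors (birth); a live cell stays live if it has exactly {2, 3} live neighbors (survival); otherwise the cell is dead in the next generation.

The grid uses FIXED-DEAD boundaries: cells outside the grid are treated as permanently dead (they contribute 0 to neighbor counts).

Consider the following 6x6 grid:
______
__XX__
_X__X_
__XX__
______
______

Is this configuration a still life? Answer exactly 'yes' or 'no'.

Answer: yes

Derivation:
Compute generation 1 and compare to generation 0 (given above):
Generation 1:
______
__XX__
_X__X_
__XX__
______
______
The grids are IDENTICAL -> still life.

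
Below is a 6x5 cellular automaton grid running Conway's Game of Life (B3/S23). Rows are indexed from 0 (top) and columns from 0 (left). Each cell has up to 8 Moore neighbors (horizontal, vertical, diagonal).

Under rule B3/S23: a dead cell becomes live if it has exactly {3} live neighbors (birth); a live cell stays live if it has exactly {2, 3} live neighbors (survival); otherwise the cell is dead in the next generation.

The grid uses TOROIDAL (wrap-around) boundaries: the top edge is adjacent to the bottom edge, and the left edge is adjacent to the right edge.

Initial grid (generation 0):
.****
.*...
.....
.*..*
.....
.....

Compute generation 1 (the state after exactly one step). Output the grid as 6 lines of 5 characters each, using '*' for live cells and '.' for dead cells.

Simulating step by step:
Generation 0 (given above): 7 live cells
Generation 1: 10 live cells
(generation 1 grid is the final answer)

Answer: ****.
**.*.
*....
.....
.....
..**.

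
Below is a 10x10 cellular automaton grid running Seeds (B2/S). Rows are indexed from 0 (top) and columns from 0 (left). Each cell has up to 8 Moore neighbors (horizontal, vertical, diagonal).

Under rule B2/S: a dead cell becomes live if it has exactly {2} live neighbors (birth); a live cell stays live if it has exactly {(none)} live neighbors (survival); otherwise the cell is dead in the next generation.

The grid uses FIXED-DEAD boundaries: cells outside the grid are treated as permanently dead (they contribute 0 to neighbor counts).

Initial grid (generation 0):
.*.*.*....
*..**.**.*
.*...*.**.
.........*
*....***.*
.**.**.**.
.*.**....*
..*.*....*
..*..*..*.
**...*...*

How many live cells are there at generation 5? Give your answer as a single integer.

Simulating step by step:
Generation 0 (given above): 39 live cells
Generation 1: 20 live cells
*......**.
..........
*.**......
**..*.....
..**......
..........
*.....**..
..........
*.....*...
..*.*.*.*.
Generation 2: 20 live cells
..........
*.**...**.
....*.....
..........
*...*.....
.***..**..
..........
**...*....
.*.*......
.*.*......
Generation 3: 27 live cells
.***...**.
.*..*.....
.**....**.
...***....
.....***..
*...**....
...***.*..
....*.....
..........
*...*.....
Generation 4: 12 live cells
*...*.....
......*..*
*.....*...
.*........
..........
........*.
..........
......*...
...***....
..........
Generation 5: 13 live cells
.....*....
**.....*..
.*...*.*..
*.........
..........
..........
.......*..
...*......
......*...
...*.*....
Population at generation 5: 13

Answer: 13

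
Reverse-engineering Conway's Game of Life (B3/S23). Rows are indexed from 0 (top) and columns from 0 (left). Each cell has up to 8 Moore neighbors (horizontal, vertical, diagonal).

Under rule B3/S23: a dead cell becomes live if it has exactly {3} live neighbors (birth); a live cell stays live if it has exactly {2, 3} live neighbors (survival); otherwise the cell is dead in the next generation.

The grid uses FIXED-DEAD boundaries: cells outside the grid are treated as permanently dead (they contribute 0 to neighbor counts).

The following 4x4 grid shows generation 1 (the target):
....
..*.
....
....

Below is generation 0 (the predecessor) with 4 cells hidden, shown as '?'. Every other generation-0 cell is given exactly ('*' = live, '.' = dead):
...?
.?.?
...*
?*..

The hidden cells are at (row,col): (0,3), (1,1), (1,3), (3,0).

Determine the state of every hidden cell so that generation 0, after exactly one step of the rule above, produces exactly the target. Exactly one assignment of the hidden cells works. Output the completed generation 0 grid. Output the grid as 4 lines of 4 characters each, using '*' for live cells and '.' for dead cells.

Hidden generation-0 cells (in order): (0,3), (1,1), (1,3), (3,0).
A hidden cell only influences target cells in its own 3x3 neighborhood. Try each of the 2^4 = 16 assignments, step the completed generation 0 forward once under B3/S23, and compare with the target:
  (0,3)=. (1,1)=. (1,3)=. (3,0)=. -> step gives (1,2)='.' but target has '*' -> reject
  (0,3)=. (1,1)=. (1,3)=. (3,0)=* -> step gives (1,2)='.' but target has '*' -> reject
  (0,3)=. (1,1)=. (1,3)=* (3,0)=. -> step gives (1,2)='.' but target has '*' -> reject
  (0,3)=. (1,1)=. (1,3)=* (3,0)=* -> step gives (1,2)='.' but target has '*' -> reject
  (0,3)=. (1,1)=* (1,3)=. (3,0)=. -> step gives (1,2)='.' but target has '*' -> reject
  (0,3)=. (1,1)=* (1,3)=. (3,0)=* -> step gives (1,2)='.' but target has '*' -> reject
  (0,3)=. (1,1)=* (1,3)=* (3,0)=. -> step reproduces the target at every cell -> ACCEPT
  (0,3)=. (1,1)=* (1,3)=* (3,0)=* -> step gives (2,0)='*' but target has '.' -> reject
  (0,3)=* (1,1)=. (1,3)=. (3,0)=. -> step gives (1,2)='.' but target has '*' -> reject
  (0,3)=* (1,1)=. (1,3)=. (3,0)=* -> step gives (1,2)='.' but target has '*' -> reject
  (0,3)=* (1,1)=. (1,3)=* (3,0)=. -> step gives (1,3)='*' but target has '.' -> reject
  (0,3)=* (1,1)=. (1,3)=* (3,0)=* -> step gives (1,3)='*' but target has '.' -> reject
  (0,3)=* (1,1)=* (1,3)=. (3,0)=. -> step gives (2,2)='*' but target has '.' -> reject
  (0,3)=* (1,1)=* (1,3)=. (3,0)=* -> step gives (2,0)='*' but target has '.' -> reject
  (0,3)=* (1,1)=* (1,3)=* (3,0)=. -> step gives (0,2)='*' but target has '.' -> reject
  (0,3)=* (1,1)=* (1,3)=* (3,0)=* -> step gives (0,2)='*' but target has '.' -> reject
Unique solution: (0,3)=dead, (1,1)=live, (1,3)=live, (3,0)=dead.
Check: live-neighbor counts of every cell in the completed generation 0:
1121
1031
2241
1021
Applying B3/S23 to generation 0 with these counts gives:
....
..*.
....
....
which matches the target exactly.

Answer: ....
.*.*
...*
.*..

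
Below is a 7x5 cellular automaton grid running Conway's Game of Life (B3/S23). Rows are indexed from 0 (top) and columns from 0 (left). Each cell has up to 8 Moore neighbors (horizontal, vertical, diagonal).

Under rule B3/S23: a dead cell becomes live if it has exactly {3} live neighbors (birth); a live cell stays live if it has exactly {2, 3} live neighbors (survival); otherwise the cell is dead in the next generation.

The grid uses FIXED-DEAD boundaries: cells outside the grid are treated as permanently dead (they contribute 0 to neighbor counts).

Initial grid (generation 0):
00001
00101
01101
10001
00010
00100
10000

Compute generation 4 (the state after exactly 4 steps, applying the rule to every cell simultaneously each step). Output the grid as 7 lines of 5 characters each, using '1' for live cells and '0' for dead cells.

Simulating step by step:
Generation 0 (given above): 11 live cells
Generation 1: 11 live cells
00010
01101
01101
01101
00010
00000
00000
Generation 2: 10 live cells
00110
01001
10001
01001
00110
00000
00000
Generation 3: 14 live cells
00110
01101
11011
01101
00110
00000
00000
Generation 4: 12 live cells
(generation 4 grid is the final answer)

Answer: 01110
10001
10001
10001
01110
00000
00000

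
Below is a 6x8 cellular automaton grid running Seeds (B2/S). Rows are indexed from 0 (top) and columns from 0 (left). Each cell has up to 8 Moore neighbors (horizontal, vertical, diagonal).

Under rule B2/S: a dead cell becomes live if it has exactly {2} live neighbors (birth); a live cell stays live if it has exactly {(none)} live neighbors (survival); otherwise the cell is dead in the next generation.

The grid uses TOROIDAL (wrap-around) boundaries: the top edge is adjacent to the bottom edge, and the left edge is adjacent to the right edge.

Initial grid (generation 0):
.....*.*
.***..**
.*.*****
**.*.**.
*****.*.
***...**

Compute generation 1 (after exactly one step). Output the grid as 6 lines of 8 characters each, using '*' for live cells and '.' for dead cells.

Simulating step by step:
Generation 0 (given above): 29 live cells
Generation 1: 1 live cells
(generation 1 grid is the final answer)

Answer: ....*...
........
........
........
........
........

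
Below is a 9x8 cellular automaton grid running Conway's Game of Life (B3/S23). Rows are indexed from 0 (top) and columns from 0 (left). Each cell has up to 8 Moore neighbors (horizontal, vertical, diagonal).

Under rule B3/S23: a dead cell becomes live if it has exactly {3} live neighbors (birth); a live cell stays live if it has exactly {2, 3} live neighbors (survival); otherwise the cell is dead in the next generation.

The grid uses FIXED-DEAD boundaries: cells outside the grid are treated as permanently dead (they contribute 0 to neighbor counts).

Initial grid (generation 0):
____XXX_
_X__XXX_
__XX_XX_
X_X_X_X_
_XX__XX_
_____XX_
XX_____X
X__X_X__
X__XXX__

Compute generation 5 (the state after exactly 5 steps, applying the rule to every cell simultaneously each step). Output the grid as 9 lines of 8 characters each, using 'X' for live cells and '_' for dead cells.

Simulating step by step:
Generation 0 (given above): 31 live cells
Generation 1: 28 live cells
____X_X_
__X____X
__X____X
____X__X
_XXXX__X
X_X__X_X
XX__XX__
X_XX_XX_
___X_X__
Generation 2: 26 live cells
________
___X__XX
___X__XX
_X__X_XX
_XX_XX_X
X____X__
X_______
X_XX__X_
__XX_XX_
Generation 3: 29 live cells
________
______XX
__XXX___
_X__X___
XXXXX__X
X___XXX_
X_______
__XXXXX_
_XXXXXX_
Generation 4: 19 live cells
________
___X____
__XXXX__
X____X__
X_X___X_
X_X_XXX_
_X______
______X_
_X____X_
Generation 5: 19 live cells
(generation 5 grid is the final answer)

Answer: ________
__XX____
__XX_X__
__X__XX_
X__XX_X_
X_XX_XX_
_X____X_
________
________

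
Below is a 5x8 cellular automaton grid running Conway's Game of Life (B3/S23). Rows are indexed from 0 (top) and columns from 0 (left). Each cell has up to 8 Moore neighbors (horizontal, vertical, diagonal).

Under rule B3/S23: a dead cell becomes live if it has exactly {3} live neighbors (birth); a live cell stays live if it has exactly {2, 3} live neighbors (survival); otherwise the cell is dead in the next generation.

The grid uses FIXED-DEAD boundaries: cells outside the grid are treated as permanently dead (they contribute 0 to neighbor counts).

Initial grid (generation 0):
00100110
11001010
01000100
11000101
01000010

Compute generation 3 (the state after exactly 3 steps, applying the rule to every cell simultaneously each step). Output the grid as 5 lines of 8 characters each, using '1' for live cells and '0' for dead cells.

Answer: 10110110
10101011
00100011
00101010
00101100

Derivation:
Simulating step by step:
Generation 0 (given above): 15 live cells
Generation 1: 18 live cells
01000110
11101010
00101100
11100100
11000010
Generation 2: 19 live cells
11100110
10101010
00001010
10111110
10100000
Generation 3: 19 live cells
(generation 3 grid is the final answer)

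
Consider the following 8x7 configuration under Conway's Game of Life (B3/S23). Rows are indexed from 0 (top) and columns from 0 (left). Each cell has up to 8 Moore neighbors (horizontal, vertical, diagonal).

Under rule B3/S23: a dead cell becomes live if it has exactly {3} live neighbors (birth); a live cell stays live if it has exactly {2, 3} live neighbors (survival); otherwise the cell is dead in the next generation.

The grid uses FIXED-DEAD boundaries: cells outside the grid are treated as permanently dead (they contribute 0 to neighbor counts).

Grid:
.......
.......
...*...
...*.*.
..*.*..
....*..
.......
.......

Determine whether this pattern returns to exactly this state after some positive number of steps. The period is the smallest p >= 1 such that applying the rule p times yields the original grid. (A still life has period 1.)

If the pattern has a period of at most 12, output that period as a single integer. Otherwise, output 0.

Answer: 2

Derivation:
Simulating and comparing each generation to the original:
Gen 0 (original, given above): 6 live cells
Gen 1: 6 live cells, differs from original
Gen 2: 6 live cells, MATCHES original -> period = 2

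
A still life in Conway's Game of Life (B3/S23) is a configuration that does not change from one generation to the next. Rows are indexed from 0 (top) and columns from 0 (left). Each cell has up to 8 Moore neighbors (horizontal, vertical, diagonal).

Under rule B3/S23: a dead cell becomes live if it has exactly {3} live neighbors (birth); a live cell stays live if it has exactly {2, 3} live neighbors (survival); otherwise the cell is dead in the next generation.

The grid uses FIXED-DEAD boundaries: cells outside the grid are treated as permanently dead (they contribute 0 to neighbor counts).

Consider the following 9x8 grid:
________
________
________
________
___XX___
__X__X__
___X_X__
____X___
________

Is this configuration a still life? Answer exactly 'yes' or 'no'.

Compute generation 1 and compare to generation 0 (given above):
Generation 1:
________
________
________
________
___XX___
__X__X__
___X_X__
____X___
________
The grids are IDENTICAL -> still life.

Answer: yes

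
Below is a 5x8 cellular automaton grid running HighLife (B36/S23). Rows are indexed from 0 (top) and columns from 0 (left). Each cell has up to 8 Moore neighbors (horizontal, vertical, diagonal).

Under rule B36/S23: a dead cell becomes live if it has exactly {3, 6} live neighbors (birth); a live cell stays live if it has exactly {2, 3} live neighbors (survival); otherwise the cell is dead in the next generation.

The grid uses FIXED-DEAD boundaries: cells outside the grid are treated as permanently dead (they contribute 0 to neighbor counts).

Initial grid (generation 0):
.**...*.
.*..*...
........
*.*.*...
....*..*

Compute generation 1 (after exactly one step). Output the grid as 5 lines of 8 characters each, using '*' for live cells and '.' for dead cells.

Answer: .**.....
.**.....
.*.*....
...*....
...*....

Derivation:
Simulating step by step:
Generation 0 (given above): 10 live cells
Generation 1: 8 live cells
(generation 1 grid is the final answer)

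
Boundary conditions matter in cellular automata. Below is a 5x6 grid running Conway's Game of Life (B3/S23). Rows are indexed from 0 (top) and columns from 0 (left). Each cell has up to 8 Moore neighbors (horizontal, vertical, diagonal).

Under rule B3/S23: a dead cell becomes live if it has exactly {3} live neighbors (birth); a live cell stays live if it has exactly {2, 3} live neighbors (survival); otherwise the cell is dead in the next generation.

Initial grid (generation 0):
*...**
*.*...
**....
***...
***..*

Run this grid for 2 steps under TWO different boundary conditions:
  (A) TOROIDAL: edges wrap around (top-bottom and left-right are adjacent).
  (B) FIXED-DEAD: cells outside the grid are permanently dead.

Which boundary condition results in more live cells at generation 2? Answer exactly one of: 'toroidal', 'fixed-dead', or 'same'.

Under TOROIDAL boundary, generation 2:
..*.*.
...**.
......
...**.
..*.*.
Population = 8

Under FIXED-DEAD boundary, generation 2:
......
......
......
......
......
Population = 0

Comparison: toroidal=8, fixed-dead=0 -> toroidal

Answer: toroidal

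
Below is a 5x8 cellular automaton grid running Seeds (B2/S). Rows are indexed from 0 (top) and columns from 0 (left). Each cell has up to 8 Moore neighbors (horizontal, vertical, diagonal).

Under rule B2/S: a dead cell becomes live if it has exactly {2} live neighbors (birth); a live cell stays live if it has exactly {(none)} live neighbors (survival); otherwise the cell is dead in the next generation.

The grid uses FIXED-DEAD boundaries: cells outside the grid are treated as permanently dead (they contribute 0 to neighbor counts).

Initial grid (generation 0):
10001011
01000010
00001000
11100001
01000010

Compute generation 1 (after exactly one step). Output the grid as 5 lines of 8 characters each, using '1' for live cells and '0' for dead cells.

Simulating step by step:
Generation 0 (given above): 13 live cells
Generation 1: 12 live cells
(generation 1 grid is the final answer)

Answer: 01000000
10011000
00010111
00010110
00000001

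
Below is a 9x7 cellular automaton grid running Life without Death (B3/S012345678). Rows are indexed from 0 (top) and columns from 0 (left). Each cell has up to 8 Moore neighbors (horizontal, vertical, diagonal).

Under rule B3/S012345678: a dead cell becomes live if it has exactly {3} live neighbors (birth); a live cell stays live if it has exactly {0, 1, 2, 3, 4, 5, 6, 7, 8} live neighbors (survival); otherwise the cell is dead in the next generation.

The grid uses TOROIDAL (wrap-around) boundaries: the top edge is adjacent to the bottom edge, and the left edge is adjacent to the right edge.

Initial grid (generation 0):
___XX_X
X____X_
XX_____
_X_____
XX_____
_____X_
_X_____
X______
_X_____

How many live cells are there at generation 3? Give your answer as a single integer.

Answer: 41

Derivation:
Simulating step by step:
Generation 0 (given above): 14 live cells
Generation 1: 24 live cells
X__XXXX
XX__XX_
XX____X
_XX____
XX_____
XX___X_
_X_____
XX_____
XX_____
Generation 2: 38 live cells
X_XXXXX
XXXXXX_
XX___XX
_XX___X
XX____X
XXX__XX
_XX___X
XXX____
XXX_XX_
Generation 3: 41 live cells
X_XXXXX
XXXXXX_
XX___XX
_XX___X
XX____X
XXX__XX
_XXX_XX
XXX__X_
XXX_XX_
Population at generation 3: 41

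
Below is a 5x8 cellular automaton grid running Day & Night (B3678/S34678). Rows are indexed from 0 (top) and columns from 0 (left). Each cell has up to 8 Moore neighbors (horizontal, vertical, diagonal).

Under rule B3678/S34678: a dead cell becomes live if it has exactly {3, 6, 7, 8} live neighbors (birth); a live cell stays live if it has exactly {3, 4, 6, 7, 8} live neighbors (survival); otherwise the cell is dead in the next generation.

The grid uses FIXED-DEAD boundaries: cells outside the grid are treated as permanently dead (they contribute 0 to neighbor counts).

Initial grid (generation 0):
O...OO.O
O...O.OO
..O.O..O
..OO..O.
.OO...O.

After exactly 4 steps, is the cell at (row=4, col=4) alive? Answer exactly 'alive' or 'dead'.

Simulating step by step:
Generation 0 (given above): 17 live cells
Generation 1: 13 live cells
.....O..
.O..O.OO
.O.....O
..OO.O.O
..OO....
Generation 2: 15 live cells
......O.
.....OO.
...OOO.O
.OOOO.O.
..OOO...
Generation 3: 11 live cells
.....O..
.....OOO
...O....
...OO...
.OO.OO..
Generation 4: 8 live cells
........
....O.O.
.....OO.
...OOO..
....O...

Cell (4,4) at generation 4: 1 -> alive

Answer: alive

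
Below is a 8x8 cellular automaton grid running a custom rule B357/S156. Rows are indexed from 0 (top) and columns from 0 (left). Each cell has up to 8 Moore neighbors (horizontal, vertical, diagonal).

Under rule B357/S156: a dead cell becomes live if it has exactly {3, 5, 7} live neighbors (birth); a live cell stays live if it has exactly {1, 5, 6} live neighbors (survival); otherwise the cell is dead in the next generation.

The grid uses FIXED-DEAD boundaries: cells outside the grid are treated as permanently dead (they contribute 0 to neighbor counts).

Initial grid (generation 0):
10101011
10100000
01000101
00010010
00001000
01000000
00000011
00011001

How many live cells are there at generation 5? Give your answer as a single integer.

Answer: 5

Derivation:
Simulating step by step:
Generation 0 (given above): 19 live cells
Generation 1: 20 live cells
10110011
01010101
00100111
00011100
00001000
00000000
00000000
00011010
Generation 2: 10 live cells
11001000
00100010
00000010
00000000
00010100
00000000
00000000
00011000
Generation 3: 8 live cells
10000000
01100110
00000010
00000000
00000000
00000000
00000000
00011000
Generation 4: 6 live cells
11000000
00100000
00000100
00000000
00000000
00000000
00000000
00011000
Generation 5: 5 live cells
10000000
01100000
00000000
00000000
00000000
00000000
00000000
00011000
Population at generation 5: 5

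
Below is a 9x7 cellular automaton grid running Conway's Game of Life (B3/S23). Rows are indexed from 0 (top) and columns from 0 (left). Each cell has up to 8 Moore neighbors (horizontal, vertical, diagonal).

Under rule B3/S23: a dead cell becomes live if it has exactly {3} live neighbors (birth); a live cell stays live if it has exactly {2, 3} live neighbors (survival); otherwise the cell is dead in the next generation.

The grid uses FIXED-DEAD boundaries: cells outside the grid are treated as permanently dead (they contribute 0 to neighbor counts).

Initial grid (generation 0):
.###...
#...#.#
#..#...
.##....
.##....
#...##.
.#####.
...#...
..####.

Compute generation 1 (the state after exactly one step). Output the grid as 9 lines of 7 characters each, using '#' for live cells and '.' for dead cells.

Answer: .###...
#...#..
#.##...
#..#...
#.##...
#....#.
.##..#.
.#.....
..###..

Derivation:
Simulating step by step:
Generation 0 (given above): 25 live cells
Generation 1: 22 live cells
(generation 1 grid is the final answer)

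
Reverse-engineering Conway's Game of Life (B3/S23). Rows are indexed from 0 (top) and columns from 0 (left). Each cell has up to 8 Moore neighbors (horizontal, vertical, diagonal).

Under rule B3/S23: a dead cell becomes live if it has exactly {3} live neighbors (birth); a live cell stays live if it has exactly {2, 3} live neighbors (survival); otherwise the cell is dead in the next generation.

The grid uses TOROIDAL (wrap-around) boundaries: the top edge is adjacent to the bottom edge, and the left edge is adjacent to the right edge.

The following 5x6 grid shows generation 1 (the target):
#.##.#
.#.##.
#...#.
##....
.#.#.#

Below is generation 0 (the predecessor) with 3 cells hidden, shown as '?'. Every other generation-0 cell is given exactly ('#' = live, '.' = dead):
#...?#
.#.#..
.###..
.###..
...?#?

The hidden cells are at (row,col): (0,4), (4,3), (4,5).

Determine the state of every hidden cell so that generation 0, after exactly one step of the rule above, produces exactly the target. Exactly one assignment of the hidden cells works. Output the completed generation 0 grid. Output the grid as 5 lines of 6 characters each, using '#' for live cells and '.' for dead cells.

Answer: #....#
.#.#..
.###..
.###..
...###

Derivation:
Hidden generation-0 cells (in order): (0,4), (4,3), (4,5).
A hidden cell only influences target cells in its own 3x3 neighborhood. Try each of the 2^3 = 8 assignments, step the completed generation 0 forward once under B3/S23, and compare with the target:
  (0,4)=. (4,3)=. (4,5)=. -> step gives (0,2)='.' but target has '#' -> reject
  (0,4)=. (4,3)=. (4,5)=# -> step gives (0,2)='.' but target has '#' -> reject
  (0,4)=. (4,3)=# (4,5)=. -> step gives (3,0)='.' but target has '#' -> reject
  (0,4)=. (4,3)=# (4,5)=# -> step reproduces the target at every cell -> ACCEPT
  (0,4)=# (4,3)=. (4,5)=. -> step gives (0,2)='.' but target has '#' -> reject
  (0,4)=# (4,3)=. (4,5)=# -> step gives (0,2)='.' but target has '#' -> reject
  (0,4)=# (4,3)=# (4,5)=. -> step gives (0,3)='.' but target has '#' -> reject
  (0,4)=# (4,3)=# (4,5)=# -> step gives (0,3)='.' but target has '#' -> reject
Unique solution: (0,4)=dead, (4,3)=live, (4,5)=live.
Check: live-neighbor counts of every cell in the completed generation 0:
323353
435232
347430
336552
434343
Applying B3/S23 to generation 0 with these counts gives:
#.##.#
.#.##.
#...#.
##....
.#.#.#
which matches the target exactly.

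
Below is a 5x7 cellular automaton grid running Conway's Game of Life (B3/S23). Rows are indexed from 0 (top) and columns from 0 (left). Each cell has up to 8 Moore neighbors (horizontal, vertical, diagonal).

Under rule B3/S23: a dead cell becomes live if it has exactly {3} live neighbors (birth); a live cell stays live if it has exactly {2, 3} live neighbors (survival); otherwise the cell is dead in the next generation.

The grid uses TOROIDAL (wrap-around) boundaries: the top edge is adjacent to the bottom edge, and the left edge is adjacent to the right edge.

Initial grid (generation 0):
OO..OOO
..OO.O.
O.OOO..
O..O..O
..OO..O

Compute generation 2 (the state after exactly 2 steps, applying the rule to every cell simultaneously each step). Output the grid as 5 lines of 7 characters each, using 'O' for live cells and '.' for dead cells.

Answer: .OO....
OO....O
O....O.
OO..OO.
..O....

Derivation:
Simulating step by step:
Generation 0 (given above): 18 live cells
Generation 1: 9 live cells
OO.....
.......
O....O.
O....OO
..OO...
Generation 2: 12 live cells
(generation 2 grid is the final answer)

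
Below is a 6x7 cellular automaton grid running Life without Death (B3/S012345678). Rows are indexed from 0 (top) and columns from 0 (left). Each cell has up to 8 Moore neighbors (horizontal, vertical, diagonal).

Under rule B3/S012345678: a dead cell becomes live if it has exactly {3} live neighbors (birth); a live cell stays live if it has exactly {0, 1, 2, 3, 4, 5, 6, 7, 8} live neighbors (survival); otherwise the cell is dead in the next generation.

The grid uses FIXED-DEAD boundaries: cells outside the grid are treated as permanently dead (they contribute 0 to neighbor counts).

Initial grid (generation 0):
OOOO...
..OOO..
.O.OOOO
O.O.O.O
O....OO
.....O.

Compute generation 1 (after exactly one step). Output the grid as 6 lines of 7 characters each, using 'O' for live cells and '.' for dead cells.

Answer: OOOOO..
O.OOO..
.O.OOOO
O.O.O.O
OO..OOO
.....OO

Derivation:
Simulating step by step:
Generation 0 (given above): 20 live cells
Generation 1: 25 live cells
(generation 1 grid is the final answer)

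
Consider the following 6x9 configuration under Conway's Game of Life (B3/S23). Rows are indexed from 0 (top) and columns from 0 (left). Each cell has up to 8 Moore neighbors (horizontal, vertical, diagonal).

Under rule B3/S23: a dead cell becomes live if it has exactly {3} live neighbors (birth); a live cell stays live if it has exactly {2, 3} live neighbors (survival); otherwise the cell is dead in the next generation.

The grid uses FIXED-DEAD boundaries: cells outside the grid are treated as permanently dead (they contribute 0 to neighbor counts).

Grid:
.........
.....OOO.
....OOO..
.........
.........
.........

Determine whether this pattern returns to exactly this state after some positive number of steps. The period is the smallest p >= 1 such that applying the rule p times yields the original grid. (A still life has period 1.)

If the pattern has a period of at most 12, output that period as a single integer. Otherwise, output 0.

Answer: 2

Derivation:
Simulating and comparing each generation to the original:
Gen 0 (original, given above): 6 live cells
Gen 1: 6 live cells, differs from original
Gen 2: 6 live cells, MATCHES original -> period = 2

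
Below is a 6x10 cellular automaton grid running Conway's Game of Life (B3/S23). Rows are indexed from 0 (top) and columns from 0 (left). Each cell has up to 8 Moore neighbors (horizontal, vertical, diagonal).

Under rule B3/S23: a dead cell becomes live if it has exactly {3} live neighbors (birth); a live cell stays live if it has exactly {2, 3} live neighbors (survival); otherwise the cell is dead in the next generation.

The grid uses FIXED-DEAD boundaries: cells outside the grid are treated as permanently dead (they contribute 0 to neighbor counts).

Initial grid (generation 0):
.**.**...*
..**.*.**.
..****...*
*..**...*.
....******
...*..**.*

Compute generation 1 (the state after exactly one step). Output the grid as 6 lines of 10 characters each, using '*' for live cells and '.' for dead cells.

Answer: .**.***.*.
........**
.*...***.*
..*.......
.........*
....*....*

Derivation:
Simulating step by step:
Generation 0 (given above): 29 live cells
Generation 1: 17 live cells
(generation 1 grid is the final answer)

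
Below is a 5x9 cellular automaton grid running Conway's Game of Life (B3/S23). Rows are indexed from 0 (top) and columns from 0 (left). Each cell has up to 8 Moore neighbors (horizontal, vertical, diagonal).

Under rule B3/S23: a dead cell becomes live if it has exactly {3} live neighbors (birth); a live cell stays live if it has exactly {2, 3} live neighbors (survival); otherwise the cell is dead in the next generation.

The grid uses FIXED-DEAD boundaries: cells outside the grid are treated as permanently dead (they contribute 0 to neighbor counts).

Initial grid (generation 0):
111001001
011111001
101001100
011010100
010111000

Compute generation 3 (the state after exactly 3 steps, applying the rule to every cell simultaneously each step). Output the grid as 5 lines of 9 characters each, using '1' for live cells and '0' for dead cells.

Answer: 000000000
000000110
000001001
000010010
000011100

Derivation:
Simulating step by step:
Generation 0 (given above): 23 live cells
Generation 1: 12 live cells
100001000
000000010
100000110
100000100
010111000
Generation 2: 10 live cells
000000000
000000010
000000110
110010110
000011000
Generation 3: 9 live cells
(generation 3 grid is the final answer)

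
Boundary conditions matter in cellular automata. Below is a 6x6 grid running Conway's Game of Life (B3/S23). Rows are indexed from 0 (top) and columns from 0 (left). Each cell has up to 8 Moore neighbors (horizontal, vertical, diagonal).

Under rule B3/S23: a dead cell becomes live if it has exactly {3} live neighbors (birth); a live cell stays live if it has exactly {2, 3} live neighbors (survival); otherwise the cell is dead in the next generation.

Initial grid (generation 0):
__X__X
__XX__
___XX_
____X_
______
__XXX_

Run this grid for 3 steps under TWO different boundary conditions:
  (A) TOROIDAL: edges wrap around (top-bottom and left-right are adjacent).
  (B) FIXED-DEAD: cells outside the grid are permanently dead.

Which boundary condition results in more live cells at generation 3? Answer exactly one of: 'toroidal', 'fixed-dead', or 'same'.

Under TOROIDAL boundary, generation 3:
_X__X_
_X_X__
_XX_XX
____XX
__X__X
_XXXX_
Population = 16

Under FIXED-DEAD boundary, generation 3:
_XXX__
_X____
_XX_XX
____XX
____XX
______
Population = 12

Comparison: toroidal=16, fixed-dead=12 -> toroidal

Answer: toroidal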